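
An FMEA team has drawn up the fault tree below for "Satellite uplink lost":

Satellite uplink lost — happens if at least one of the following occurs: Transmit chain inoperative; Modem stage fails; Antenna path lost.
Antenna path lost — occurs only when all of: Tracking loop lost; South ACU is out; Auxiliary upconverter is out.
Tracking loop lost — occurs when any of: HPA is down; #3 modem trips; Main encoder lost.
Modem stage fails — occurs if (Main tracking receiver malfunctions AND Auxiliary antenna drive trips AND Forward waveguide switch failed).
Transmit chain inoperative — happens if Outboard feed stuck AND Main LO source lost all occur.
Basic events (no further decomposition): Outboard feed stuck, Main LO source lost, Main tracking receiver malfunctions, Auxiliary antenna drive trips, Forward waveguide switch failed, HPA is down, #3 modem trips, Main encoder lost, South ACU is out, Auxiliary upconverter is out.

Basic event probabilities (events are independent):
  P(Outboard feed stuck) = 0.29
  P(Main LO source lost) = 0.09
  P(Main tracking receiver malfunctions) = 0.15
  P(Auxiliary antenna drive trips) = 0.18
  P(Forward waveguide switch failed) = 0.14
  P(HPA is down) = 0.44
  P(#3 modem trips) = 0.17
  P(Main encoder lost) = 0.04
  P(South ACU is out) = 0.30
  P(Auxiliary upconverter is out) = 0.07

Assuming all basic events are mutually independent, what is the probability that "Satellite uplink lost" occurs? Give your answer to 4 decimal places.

P(Transmit chain inoperative) [AND] = 0.29 × 0.09 = 0.026100
P(Modem stage fails) [AND] = 0.15 × 0.18 × 0.14 = 0.003780
P(Tracking loop lost) [OR] = 1 − (1−0.44) × (1−0.17) × (1−0.04) = 0.553792
P(Antenna path lost) [AND] = 0.553792 × 0.30 × 0.07 = 0.011630
P(Satellite uplink lost) [OR] = 1 − (1−0.026100) × (1−0.003780) × (1−0.011630) = 0.041065
Rounded to 4 decimal places: P(Satellite uplink lost) ≈ 0.0411.

0.0411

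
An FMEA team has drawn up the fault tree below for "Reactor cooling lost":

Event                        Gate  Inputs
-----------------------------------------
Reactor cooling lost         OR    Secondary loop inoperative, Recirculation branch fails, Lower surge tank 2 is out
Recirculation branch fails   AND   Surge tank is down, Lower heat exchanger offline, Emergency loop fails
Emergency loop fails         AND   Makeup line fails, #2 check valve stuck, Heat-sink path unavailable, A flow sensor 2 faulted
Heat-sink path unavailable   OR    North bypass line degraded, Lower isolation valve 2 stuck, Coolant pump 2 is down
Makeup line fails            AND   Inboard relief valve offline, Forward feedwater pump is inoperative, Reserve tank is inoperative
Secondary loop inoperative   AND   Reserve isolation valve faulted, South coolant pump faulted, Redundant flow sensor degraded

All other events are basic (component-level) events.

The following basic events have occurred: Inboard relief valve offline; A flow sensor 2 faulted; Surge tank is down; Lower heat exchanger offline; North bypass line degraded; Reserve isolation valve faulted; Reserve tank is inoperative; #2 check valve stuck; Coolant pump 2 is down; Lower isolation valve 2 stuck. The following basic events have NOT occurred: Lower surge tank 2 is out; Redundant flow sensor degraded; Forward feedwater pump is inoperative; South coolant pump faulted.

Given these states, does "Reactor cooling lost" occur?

Secondary loop inoperative [AND]: Reserve isolation valve faulted=occurs, South coolant pump faulted=not, Redundant flow sensor degraded=not → not all inputs occur → does not occur.
Makeup line fails [AND]: Inboard relief valve offline=occurs, Forward feedwater pump is inoperative=not, Reserve tank is inoperative=occurs → not all inputs occur → does not occur.
Heat-sink path unavailable [OR]: North bypass line degraded=occurs, Lower isolation valve 2 stuck=occurs, Coolant pump 2 is down=occurs → at least one input occurs → occurs.
Emergency loop fails [AND]: Makeup line fails=not, #2 check valve stuck=occurs, Heat-sink path unavailable=occurs, A flow sensor 2 faulted=occurs → not all inputs occur → does not occur.
Recirculation branch fails [AND]: Surge tank is down=occurs, Lower heat exchanger offline=occurs, Emergency loop fails=not → not all inputs occur → does not occur.
Reactor cooling lost [OR]: Secondary loop inoperative=not, Recirculation branch fails=not, Lower surge tank 2 is out=not → no input occurs → does not occur.

No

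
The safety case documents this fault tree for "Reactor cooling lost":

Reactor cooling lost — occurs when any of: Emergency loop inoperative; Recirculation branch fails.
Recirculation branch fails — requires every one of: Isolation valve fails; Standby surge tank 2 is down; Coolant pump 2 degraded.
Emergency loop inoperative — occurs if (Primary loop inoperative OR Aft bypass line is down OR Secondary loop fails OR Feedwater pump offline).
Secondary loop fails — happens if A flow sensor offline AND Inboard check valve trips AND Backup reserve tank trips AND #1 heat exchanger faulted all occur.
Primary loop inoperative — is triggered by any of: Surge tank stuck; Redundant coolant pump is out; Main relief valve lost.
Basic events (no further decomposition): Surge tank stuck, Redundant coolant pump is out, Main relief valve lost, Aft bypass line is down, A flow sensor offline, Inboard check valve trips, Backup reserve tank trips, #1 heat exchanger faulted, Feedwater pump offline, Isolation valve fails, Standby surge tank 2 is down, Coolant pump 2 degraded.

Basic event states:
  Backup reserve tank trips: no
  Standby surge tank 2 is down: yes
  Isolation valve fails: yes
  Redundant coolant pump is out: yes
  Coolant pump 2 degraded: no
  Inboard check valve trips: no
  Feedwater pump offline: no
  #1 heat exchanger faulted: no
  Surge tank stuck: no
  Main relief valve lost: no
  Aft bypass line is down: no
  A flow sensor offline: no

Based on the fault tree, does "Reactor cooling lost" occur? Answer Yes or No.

Primary loop inoperative [OR]: Surge tank stuck=not, Redundant coolant pump is out=occurs, Main relief valve lost=not → at least one input occurs → occurs.
Secondary loop fails [AND]: A flow sensor offline=not, Inboard check valve trips=not, Backup reserve tank trips=not, #1 heat exchanger faulted=not → not all inputs occur → does not occur.
Emergency loop inoperative [OR]: Primary loop inoperative=occurs, Aft bypass line is down=not, Secondary loop fails=not, Feedwater pump offline=not → at least one input occurs → occurs.
Recirculation branch fails [AND]: Isolation valve fails=occurs, Standby surge tank 2 is down=occurs, Coolant pump 2 degraded=not → not all inputs occur → does not occur.
Reactor cooling lost [OR]: Emergency loop inoperative=occurs, Recirculation branch fails=not → at least one input occurs → occurs.

Yes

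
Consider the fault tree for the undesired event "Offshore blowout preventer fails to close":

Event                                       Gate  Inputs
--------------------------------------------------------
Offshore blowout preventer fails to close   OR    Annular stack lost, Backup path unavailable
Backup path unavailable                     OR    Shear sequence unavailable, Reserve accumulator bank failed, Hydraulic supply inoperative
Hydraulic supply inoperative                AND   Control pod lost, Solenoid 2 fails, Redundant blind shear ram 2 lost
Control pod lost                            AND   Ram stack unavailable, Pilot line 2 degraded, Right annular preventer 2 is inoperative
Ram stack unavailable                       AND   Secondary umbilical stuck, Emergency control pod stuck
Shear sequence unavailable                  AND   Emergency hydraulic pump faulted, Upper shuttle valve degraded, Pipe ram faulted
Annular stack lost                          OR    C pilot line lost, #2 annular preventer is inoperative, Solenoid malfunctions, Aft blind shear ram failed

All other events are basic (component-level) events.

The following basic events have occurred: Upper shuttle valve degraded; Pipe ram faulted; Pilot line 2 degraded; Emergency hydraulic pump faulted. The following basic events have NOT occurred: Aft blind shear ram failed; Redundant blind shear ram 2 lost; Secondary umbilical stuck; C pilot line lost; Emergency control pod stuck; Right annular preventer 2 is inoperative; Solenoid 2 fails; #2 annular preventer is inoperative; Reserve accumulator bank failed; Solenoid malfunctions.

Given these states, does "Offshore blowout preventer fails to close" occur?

Annular stack lost [OR]: C pilot line lost=not, #2 annular preventer is inoperative=not, Solenoid malfunctions=not, Aft blind shear ram failed=not → no input occurs → does not occur.
Shear sequence unavailable [AND]: Emergency hydraulic pump faulted=occurs, Upper shuttle valve degraded=occurs, Pipe ram faulted=occurs → all inputs occur → occurs.
Ram stack unavailable [AND]: Secondary umbilical stuck=not, Emergency control pod stuck=not → not all inputs occur → does not occur.
Control pod lost [AND]: Ram stack unavailable=not, Pilot line 2 degraded=occurs, Right annular preventer 2 is inoperative=not → not all inputs occur → does not occur.
Hydraulic supply inoperative [AND]: Control pod lost=not, Solenoid 2 fails=not, Redundant blind shear ram 2 lost=not → not all inputs occur → does not occur.
Backup path unavailable [OR]: Shear sequence unavailable=occurs, Reserve accumulator bank failed=not, Hydraulic supply inoperative=not → at least one input occurs → occurs.
Offshore blowout preventer fails to close [OR]: Annular stack lost=not, Backup path unavailable=occurs → at least one input occurs → occurs.

Yes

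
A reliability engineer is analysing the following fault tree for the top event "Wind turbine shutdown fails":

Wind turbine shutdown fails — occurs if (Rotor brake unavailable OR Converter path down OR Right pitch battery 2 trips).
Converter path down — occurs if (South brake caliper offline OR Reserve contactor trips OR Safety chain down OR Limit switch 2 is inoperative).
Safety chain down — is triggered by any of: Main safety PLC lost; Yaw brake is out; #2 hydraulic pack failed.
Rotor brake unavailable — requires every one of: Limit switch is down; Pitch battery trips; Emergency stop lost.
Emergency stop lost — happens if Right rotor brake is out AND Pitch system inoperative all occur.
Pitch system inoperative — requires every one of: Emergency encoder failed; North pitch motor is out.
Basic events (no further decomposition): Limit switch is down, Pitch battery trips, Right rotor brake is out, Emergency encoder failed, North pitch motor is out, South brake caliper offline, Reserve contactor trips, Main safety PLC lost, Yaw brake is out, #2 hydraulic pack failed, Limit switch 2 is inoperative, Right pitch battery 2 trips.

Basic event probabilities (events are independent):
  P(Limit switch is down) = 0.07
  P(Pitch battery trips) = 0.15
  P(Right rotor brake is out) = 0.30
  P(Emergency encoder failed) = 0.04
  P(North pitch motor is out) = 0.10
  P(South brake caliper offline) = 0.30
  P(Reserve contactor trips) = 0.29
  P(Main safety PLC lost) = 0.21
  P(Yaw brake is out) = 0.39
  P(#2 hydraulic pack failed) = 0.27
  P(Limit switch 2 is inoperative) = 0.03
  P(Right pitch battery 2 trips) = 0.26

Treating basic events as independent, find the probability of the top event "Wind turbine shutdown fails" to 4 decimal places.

P(Pitch system inoperative) [AND] = 0.04 × 0.10 = 0.004000
P(Emergency stop lost) [AND] = 0.30 × 0.004000 = 0.001200
P(Rotor brake unavailable) [AND] = 0.07 × 0.15 × 0.001200 = 0.000013
P(Safety chain down) [OR] = 1 − (1−0.21) × (1−0.39) × (1−0.27) = 0.648213
P(Converter path down) [OR] = 1 − (1−0.30) × (1−0.29) × (1−0.648213) × (1−0.03) = 0.830407
P(Wind turbine shutdown fails) [OR] = 1 − (1−0.000013) × (1−0.830407) × (1−0.26) = 0.874503
Rounded to 4 decimal places: P(Wind turbine shutdown fails) ≈ 0.8745.

0.8745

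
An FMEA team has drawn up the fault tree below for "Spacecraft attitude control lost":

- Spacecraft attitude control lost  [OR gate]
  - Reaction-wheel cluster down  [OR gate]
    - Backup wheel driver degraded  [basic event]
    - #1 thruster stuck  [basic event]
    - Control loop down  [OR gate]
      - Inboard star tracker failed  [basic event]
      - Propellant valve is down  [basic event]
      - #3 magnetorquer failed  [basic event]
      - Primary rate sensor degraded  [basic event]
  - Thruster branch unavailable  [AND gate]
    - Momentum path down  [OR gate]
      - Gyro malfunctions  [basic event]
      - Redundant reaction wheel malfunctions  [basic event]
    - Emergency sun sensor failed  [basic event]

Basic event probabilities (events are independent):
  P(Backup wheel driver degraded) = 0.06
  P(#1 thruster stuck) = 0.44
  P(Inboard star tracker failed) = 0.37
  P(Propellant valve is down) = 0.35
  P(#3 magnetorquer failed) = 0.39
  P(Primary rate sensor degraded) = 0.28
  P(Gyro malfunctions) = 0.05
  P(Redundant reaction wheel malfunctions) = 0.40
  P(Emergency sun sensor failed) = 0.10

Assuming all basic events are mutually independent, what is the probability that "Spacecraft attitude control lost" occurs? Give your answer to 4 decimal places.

P(Control loop down) [OR] = 1 − (1−0.37) × (1−0.35) × (1−0.39) × (1−0.28) = 0.820148
P(Reaction-wheel cluster down) [OR] = 1 − (1−0.06) × (1−0.44) × (1−0.820148) = 0.905326
P(Momentum path down) [OR] = 1 − (1−0.05) × (1−0.40) = 0.430000
P(Thruster branch unavailable) [AND] = 0.430000 × 0.10 = 0.043000
P(Spacecraft attitude control lost) [OR] = 1 − (1−0.905326) × (1−0.043000) = 0.909397
Rounded to 4 decimal places: P(Spacecraft attitude control lost) ≈ 0.9094.

0.9094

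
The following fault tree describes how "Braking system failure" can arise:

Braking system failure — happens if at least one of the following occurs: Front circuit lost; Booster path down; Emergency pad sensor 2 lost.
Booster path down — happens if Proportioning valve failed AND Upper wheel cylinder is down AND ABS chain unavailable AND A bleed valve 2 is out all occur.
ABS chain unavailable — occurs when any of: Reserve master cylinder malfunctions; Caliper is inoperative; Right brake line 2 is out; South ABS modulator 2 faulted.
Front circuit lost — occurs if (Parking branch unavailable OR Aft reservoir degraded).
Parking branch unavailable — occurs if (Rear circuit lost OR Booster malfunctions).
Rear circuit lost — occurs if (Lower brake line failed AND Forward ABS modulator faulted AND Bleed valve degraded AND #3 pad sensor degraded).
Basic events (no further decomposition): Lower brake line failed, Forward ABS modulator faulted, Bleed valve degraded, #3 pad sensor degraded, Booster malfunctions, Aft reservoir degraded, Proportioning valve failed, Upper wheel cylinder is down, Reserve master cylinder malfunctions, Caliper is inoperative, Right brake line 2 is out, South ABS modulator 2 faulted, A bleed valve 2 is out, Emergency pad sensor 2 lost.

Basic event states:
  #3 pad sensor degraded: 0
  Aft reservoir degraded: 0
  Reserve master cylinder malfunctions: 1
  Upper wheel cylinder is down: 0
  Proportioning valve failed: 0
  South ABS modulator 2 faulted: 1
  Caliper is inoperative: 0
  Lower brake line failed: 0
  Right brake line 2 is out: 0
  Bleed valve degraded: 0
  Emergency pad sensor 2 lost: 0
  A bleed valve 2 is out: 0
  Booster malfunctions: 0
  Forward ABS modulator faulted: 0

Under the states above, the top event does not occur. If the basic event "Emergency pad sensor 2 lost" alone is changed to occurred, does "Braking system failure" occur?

Yes

Counterfactual: set "Emergency pad sensor 2 lost" to occurred.
Rear circuit lost [AND]: Lower brake line failed=not, Forward ABS modulator faulted=not, Bleed valve degraded=not, #3 pad sensor degraded=not → not all inputs occur → does not occur.
Parking branch unavailable [OR]: Rear circuit lost=not, Booster malfunctions=not → no input occurs → does not occur.
Front circuit lost [OR]: Parking branch unavailable=not, Aft reservoir degraded=not → no input occurs → does not occur.
ABS chain unavailable [OR]: Reserve master cylinder malfunctions=occurs, Caliper is inoperative=not, Right brake line 2 is out=not, South ABS modulator 2 faulted=occurs → at least one input occurs → occurs.
Booster path down [AND]: Proportioning valve failed=not, Upper wheel cylinder is down=not, ABS chain unavailable=occurs, A bleed valve 2 is out=not → not all inputs occur → does not occur.
Braking system failure [OR]: Front circuit lost=not, Booster path down=not, Emergency pad sensor 2 lost=occurs → at least one input occurs → occurs.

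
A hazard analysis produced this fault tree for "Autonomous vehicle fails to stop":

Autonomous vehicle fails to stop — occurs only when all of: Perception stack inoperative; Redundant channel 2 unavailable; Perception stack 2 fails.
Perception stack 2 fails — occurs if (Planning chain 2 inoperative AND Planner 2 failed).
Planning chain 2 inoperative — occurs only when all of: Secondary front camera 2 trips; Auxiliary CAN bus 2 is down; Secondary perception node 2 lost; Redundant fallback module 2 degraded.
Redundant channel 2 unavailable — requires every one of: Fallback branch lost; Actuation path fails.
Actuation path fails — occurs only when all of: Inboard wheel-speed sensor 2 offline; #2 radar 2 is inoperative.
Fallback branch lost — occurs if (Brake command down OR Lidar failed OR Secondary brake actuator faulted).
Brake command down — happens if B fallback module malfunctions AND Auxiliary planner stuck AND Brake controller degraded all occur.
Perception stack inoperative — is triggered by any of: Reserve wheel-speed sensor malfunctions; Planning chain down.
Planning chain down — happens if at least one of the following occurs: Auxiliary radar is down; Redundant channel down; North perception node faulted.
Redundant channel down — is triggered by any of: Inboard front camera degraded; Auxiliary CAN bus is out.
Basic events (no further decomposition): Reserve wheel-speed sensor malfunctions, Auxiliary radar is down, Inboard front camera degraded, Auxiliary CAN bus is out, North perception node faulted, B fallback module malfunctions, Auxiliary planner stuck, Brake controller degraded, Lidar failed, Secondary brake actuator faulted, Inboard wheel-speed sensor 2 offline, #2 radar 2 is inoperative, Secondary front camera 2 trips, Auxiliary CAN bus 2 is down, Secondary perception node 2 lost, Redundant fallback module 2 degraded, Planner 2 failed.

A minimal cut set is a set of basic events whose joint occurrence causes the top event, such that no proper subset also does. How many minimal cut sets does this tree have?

Redundant channel down [OR]: union of children's cut sets → 2 cut set(s).
Planning chain down [OR]: union of children's cut sets → 4 cut set(s).
Perception stack inoperative [OR]: union of children's cut sets → 5 cut set(s).
Brake command down [AND]: one cut set from each child combined → 1 × 1 × 1 = 1 cut set(s).
Fallback branch lost [OR]: union of children's cut sets → 3 cut set(s).
Actuation path fails [AND]: one cut set from each child combined → 1 × 1 = 1 cut set(s).
Redundant channel 2 unavailable [AND]: one cut set from each child combined → 3 × 1 = 3 cut set(s).
Planning chain 2 inoperative [AND]: one cut set from each child combined → 1 × 1 × 1 × 1 = 1 cut set(s).
Perception stack 2 fails [AND]: one cut set from each child combined → 1 × 1 = 1 cut set(s).
Autonomous vehicle fails to stop [AND]: one cut set from each child combined → 5 × 3 × 1 = 15 cut set(s).

15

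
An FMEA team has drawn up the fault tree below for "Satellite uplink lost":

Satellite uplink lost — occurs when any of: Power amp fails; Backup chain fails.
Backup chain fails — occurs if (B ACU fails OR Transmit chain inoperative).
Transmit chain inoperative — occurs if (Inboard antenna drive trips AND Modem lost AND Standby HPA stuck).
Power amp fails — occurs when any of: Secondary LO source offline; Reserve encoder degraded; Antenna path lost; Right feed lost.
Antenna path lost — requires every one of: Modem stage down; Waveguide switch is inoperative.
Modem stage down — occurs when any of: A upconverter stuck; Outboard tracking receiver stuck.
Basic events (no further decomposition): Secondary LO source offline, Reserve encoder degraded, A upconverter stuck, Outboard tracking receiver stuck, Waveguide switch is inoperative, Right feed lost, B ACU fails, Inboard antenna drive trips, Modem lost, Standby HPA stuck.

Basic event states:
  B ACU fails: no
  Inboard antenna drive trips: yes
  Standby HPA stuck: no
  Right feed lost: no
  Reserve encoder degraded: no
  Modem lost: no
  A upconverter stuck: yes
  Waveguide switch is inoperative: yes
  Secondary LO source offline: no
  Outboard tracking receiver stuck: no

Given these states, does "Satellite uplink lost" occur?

Modem stage down [OR]: A upconverter stuck=occurs, Outboard tracking receiver stuck=not → at least one input occurs → occurs.
Antenna path lost [AND]: Modem stage down=occurs, Waveguide switch is inoperative=occurs → all inputs occur → occurs.
Power amp fails [OR]: Secondary LO source offline=not, Reserve encoder degraded=not, Antenna path lost=occurs, Right feed lost=not → at least one input occurs → occurs.
Transmit chain inoperative [AND]: Inboard antenna drive trips=occurs, Modem lost=not, Standby HPA stuck=not → not all inputs occur → does not occur.
Backup chain fails [OR]: B ACU fails=not, Transmit chain inoperative=not → no input occurs → does not occur.
Satellite uplink lost [OR]: Power amp fails=occurs, Backup chain fails=not → at least one input occurs → occurs.

Yes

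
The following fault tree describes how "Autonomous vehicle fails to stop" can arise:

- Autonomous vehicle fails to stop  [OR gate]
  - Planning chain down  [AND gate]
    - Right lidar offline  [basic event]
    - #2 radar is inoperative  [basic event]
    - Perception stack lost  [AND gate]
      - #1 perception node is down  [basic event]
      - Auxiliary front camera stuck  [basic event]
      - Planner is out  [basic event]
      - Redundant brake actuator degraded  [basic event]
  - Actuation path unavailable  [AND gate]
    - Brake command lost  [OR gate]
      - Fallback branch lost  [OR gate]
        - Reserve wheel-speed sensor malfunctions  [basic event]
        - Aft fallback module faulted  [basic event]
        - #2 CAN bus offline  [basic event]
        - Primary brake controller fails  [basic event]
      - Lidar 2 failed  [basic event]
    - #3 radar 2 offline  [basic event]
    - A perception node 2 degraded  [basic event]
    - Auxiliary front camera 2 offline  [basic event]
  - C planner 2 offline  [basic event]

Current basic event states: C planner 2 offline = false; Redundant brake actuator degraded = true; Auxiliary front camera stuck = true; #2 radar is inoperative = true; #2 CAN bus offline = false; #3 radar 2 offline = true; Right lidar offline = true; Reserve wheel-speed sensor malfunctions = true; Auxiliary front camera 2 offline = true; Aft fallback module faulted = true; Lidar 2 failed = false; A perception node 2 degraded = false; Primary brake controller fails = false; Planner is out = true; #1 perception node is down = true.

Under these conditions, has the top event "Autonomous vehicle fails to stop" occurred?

Yes

Perception stack lost [AND]: #1 perception node is down=occurs, Auxiliary front camera stuck=occurs, Planner is out=occurs, Redundant brake actuator degraded=occurs → all inputs occur → occurs.
Planning chain down [AND]: Right lidar offline=occurs, #2 radar is inoperative=occurs, Perception stack lost=occurs → all inputs occur → occurs.
Fallback branch lost [OR]: Reserve wheel-speed sensor malfunctions=occurs, Aft fallback module faulted=occurs, #2 CAN bus offline=not, Primary brake controller fails=not → at least one input occurs → occurs.
Brake command lost [OR]: Fallback branch lost=occurs, Lidar 2 failed=not → at least one input occurs → occurs.
Actuation path unavailable [AND]: Brake command lost=occurs, #3 radar 2 offline=occurs, A perception node 2 degraded=not, Auxiliary front camera 2 offline=occurs → not all inputs occur → does not occur.
Autonomous vehicle fails to stop [OR]: Planning chain down=occurs, Actuation path unavailable=not, C planner 2 offline=not → at least one input occurs → occurs.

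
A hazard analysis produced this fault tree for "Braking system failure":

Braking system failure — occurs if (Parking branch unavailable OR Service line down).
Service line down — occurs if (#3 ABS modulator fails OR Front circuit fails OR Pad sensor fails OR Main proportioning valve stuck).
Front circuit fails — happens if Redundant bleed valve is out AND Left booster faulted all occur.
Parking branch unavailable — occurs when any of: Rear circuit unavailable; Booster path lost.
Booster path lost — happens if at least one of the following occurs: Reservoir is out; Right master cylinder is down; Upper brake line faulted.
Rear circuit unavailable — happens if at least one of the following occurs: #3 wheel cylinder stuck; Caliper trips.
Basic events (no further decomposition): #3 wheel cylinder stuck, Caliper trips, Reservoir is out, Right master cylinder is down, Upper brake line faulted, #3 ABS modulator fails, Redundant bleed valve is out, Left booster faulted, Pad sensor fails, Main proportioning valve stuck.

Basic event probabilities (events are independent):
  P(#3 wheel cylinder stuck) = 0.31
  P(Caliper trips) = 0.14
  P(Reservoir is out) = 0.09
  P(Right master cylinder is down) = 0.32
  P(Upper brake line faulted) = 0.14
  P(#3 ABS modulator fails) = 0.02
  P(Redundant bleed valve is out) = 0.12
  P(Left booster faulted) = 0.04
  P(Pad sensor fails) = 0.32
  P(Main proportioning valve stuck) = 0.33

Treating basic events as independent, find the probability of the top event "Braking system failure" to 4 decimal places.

0.8597

P(Rear circuit unavailable) [OR] = 1 − (1−0.31) × (1−0.14) = 0.406600
P(Booster path lost) [OR] = 1 − (1−0.09) × (1−0.32) × (1−0.14) = 0.467832
P(Parking branch unavailable) [OR] = 1 − (1−0.406600) × (1−0.467832) = 0.684212
P(Front circuit fails) [AND] = 0.12 × 0.04 = 0.004800
P(Service line down) [OR] = 1 − (1−0.02) × (1−0.004800) × (1−0.32) × (1−0.33) = 0.555655
P(Braking system failure) [OR] = 1 − (1−0.684212) × (1−0.555655) = 0.859681
Rounded to 4 decimal places: P(Braking system failure) ≈ 0.8597.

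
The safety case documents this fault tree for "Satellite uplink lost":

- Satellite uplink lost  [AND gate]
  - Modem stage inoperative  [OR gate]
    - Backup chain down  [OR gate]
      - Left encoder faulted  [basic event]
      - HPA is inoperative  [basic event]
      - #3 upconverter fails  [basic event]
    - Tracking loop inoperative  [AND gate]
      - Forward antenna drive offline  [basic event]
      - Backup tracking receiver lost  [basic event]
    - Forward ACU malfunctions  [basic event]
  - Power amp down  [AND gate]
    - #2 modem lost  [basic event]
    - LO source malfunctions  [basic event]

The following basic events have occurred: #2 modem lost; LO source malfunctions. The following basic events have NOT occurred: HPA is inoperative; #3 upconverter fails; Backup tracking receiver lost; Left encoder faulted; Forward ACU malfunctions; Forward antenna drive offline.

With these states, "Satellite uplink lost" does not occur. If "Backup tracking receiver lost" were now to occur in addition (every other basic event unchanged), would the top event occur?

Counterfactual: set "Backup tracking receiver lost" to occurred.
Backup chain down [OR]: Left encoder faulted=not, HPA is inoperative=not, #3 upconverter fails=not → no input occurs → does not occur.
Tracking loop inoperative [AND]: Forward antenna drive offline=not, Backup tracking receiver lost=occurs → not all inputs occur → does not occur.
Modem stage inoperative [OR]: Backup chain down=not, Tracking loop inoperative=not, Forward ACU malfunctions=not → no input occurs → does not occur.
Power amp down [AND]: #2 modem lost=occurs, LO source malfunctions=occurs → all inputs occur → occurs.
Satellite uplink lost [AND]: Modem stage inoperative=not, Power amp down=occurs → not all inputs occur → does not occur.

No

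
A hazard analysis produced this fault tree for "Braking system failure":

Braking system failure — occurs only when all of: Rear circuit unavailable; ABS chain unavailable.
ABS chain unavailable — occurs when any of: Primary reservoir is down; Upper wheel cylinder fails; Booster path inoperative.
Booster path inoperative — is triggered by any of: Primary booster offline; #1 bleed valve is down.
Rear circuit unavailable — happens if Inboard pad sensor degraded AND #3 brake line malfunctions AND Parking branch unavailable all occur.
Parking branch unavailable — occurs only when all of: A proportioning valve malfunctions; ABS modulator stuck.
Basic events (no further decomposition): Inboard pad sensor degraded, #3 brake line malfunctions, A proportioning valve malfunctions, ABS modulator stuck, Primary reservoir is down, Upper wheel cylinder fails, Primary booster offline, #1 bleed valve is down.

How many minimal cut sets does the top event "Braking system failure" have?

Parking branch unavailable [AND]: one cut set from each child combined → 1 × 1 = 1 cut set(s).
Rear circuit unavailable [AND]: one cut set from each child combined → 1 × 1 × 1 = 1 cut set(s).
Booster path inoperative [OR]: union of children's cut sets → 2 cut set(s).
ABS chain unavailable [OR]: union of children's cut sets → 4 cut set(s).
Braking system failure [AND]: one cut set from each child combined → 1 × 4 = 4 cut set(s).
Minimal cut sets: {#3 brake line malfunctions, A proportioning valve malfunctions, ABS modulator stuck, Inboard pad sensor degraded, Primary reservoir is down}; {#3 brake line malfunctions, A proportioning valve malfunctions, ABS modulator stuck, Inboard pad sensor degraded, Upper wheel cylinder fails}; {#3 brake line malfunctions, A proportioning valve malfunctions, ABS modulator stuck, Inboard pad sensor degraded, Primary booster offline}; {#1 bleed valve is down, #3 brake line malfunctions, A proportioning valve malfunctions, ABS modulator stuck, Inboard pad sensor degraded}.

4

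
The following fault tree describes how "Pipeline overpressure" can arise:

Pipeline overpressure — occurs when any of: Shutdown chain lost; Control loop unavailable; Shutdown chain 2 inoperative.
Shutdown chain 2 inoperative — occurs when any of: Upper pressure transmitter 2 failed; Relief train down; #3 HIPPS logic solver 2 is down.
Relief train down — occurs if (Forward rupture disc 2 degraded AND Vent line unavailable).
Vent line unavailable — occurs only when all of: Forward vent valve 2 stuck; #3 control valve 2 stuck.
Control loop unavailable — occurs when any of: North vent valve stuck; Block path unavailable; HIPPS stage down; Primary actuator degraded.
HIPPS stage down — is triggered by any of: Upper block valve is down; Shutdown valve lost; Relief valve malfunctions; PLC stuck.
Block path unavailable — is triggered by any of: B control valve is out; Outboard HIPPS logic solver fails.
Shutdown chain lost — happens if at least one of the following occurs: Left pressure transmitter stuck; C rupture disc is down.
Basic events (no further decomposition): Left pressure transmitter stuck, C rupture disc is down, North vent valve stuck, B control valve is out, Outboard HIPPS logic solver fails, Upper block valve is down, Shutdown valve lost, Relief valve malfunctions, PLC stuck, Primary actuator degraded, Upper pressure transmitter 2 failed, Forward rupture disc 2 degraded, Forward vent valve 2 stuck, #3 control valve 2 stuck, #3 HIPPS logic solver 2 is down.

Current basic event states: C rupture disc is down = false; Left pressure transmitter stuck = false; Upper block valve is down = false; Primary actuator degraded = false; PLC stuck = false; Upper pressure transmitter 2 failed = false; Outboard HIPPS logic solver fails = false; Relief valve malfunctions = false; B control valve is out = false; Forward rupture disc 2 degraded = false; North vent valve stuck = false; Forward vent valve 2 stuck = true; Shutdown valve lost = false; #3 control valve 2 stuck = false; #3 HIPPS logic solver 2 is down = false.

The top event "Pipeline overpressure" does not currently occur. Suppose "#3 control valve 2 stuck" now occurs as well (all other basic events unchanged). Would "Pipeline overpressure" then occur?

No

Counterfactual: set "#3 control valve 2 stuck" to occurred.
Shutdown chain lost [OR]: Left pressure transmitter stuck=not, C rupture disc is down=not → no input occurs → does not occur.
Block path unavailable [OR]: B control valve is out=not, Outboard HIPPS logic solver fails=not → no input occurs → does not occur.
HIPPS stage down [OR]: Upper block valve is down=not, Shutdown valve lost=not, Relief valve malfunctions=not, PLC stuck=not → no input occurs → does not occur.
Control loop unavailable [OR]: North vent valve stuck=not, Block path unavailable=not, HIPPS stage down=not, Primary actuator degraded=not → no input occurs → does not occur.
Vent line unavailable [AND]: Forward vent valve 2 stuck=occurs, #3 control valve 2 stuck=occurs → all inputs occur → occurs.
Relief train down [AND]: Forward rupture disc 2 degraded=not, Vent line unavailable=occurs → not all inputs occur → does not occur.
Shutdown chain 2 inoperative [OR]: Upper pressure transmitter 2 failed=not, Relief train down=not, #3 HIPPS logic solver 2 is down=not → no input occurs → does not occur.
Pipeline overpressure [OR]: Shutdown chain lost=not, Control loop unavailable=not, Shutdown chain 2 inoperative=not → no input occurs → does not occur.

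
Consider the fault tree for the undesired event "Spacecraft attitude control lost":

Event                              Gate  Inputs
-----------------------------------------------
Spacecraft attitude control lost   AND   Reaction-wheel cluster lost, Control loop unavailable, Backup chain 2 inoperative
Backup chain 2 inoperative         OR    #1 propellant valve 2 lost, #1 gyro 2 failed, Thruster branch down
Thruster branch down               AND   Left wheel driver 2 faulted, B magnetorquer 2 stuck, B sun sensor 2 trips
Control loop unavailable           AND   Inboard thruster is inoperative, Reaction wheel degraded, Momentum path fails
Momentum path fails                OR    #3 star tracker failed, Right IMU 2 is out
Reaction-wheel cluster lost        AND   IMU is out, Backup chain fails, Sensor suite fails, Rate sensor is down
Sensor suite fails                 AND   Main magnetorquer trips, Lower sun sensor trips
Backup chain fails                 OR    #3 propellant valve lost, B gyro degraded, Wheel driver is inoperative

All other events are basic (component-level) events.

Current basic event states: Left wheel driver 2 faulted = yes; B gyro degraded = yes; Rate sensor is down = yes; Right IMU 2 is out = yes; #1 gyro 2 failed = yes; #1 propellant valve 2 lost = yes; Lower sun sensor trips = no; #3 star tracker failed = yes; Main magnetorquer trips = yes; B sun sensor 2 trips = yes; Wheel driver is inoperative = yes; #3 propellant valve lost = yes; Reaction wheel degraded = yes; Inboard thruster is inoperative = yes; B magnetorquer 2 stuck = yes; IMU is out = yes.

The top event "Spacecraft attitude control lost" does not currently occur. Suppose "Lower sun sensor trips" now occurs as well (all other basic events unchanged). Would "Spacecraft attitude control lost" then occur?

Yes

Counterfactual: set "Lower sun sensor trips" to occurred.
Backup chain fails [OR]: #3 propellant valve lost=occurs, B gyro degraded=occurs, Wheel driver is inoperative=occurs → at least one input occurs → occurs.
Sensor suite fails [AND]: Main magnetorquer trips=occurs, Lower sun sensor trips=occurs → all inputs occur → occurs.
Reaction-wheel cluster lost [AND]: IMU is out=occurs, Backup chain fails=occurs, Sensor suite fails=occurs, Rate sensor is down=occurs → all inputs occur → occurs.
Momentum path fails [OR]: #3 star tracker failed=occurs, Right IMU 2 is out=occurs → at least one input occurs → occurs.
Control loop unavailable [AND]: Inboard thruster is inoperative=occurs, Reaction wheel degraded=occurs, Momentum path fails=occurs → all inputs occur → occurs.
Thruster branch down [AND]: Left wheel driver 2 faulted=occurs, B magnetorquer 2 stuck=occurs, B sun sensor 2 trips=occurs → all inputs occur → occurs.
Backup chain 2 inoperative [OR]: #1 propellant valve 2 lost=occurs, #1 gyro 2 failed=occurs, Thruster branch down=occurs → at least one input occurs → occurs.
Spacecraft attitude control lost [AND]: Reaction-wheel cluster lost=occurs, Control loop unavailable=occurs, Backup chain 2 inoperative=occurs → all inputs occur → occurs.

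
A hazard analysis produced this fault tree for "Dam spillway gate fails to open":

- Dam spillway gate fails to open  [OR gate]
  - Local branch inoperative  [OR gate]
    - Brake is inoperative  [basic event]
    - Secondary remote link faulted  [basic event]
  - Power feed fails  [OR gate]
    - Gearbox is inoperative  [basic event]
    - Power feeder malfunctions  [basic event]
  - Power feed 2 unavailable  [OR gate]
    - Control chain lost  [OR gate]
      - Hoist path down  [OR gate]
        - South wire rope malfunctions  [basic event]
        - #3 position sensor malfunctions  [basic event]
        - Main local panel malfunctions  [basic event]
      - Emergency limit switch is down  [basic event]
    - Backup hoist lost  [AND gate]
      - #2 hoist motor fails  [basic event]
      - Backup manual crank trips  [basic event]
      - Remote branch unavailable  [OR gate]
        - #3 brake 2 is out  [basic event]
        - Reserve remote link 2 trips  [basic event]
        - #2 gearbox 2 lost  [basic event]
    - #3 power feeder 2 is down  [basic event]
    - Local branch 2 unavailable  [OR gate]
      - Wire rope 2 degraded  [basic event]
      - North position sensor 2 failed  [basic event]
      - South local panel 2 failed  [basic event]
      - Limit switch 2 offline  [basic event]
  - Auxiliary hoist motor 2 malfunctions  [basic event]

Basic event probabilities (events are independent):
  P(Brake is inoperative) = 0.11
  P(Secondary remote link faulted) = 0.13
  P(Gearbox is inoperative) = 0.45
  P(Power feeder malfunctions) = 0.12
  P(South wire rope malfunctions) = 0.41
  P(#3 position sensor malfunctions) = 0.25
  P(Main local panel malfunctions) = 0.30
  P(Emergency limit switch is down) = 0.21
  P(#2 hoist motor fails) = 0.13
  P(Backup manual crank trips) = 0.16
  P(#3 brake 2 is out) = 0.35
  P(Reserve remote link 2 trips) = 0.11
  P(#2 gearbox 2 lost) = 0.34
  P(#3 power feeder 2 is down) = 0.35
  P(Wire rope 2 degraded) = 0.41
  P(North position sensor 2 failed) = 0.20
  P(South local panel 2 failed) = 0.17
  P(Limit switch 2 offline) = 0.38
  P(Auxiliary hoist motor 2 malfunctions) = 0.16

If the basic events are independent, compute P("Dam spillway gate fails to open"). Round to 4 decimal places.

0.9880

P(Local branch inoperative) [OR] = 1 − (1−0.11) × (1−0.13) = 0.225700
P(Power feed fails) [OR] = 1 − (1−0.45) × (1−0.12) = 0.516000
P(Hoist path down) [OR] = 1 − (1−0.41) × (1−0.25) × (1−0.30) = 0.690250
P(Control chain lost) [OR] = 1 − (1−0.690250) × (1−0.21) = 0.755298
P(Remote branch unavailable) [OR] = 1 − (1−0.35) × (1−0.11) × (1−0.34) = 0.618190
P(Backup hoist lost) [AND] = 0.13 × 0.16 × 0.618190 = 0.012858
P(Local branch 2 unavailable) [OR] = 1 − (1−0.41) × (1−0.20) × (1−0.17) × (1−0.38) = 0.757109
P(Power feed 2 unavailable) [OR] = 1 − (1−0.755298) × (1−0.012858) × (1−0.35) × (1−0.757109) = 0.961863
P(Dam spillway gate fails to open) [OR] = 1 − (1−0.225700) × (1−0.516000) × (1−0.961863) × (1−0.16) = 0.987994
Rounded to 4 decimal places: P(Dam spillway gate fails to open) ≈ 0.9880.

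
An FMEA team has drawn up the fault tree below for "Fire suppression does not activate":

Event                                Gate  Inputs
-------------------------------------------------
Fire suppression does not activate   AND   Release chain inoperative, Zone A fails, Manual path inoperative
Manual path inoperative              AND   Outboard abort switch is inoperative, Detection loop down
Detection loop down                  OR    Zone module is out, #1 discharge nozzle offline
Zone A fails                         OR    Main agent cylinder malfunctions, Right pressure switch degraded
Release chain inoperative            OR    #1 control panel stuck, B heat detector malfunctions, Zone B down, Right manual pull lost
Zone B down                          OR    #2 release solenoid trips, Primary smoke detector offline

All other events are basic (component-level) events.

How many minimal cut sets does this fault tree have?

20

Zone B down [OR]: union of children's cut sets → 2 cut set(s).
Release chain inoperative [OR]: union of children's cut sets → 5 cut set(s).
Zone A fails [OR]: union of children's cut sets → 2 cut set(s).
Detection loop down [OR]: union of children's cut sets → 2 cut set(s).
Manual path inoperative [AND]: one cut set from each child combined → 1 × 2 = 2 cut set(s).
Fire suppression does not activate [AND]: one cut set from each child combined → 5 × 2 × 2 = 20 cut set(s).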